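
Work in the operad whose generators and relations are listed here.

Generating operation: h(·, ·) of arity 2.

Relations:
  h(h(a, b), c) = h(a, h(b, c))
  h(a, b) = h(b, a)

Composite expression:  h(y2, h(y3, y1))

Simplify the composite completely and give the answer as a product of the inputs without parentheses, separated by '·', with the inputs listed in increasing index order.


y1 · y2 · y3

Reordering under h is free, so list the y-inputs canonically.
h(y3, y1) reduces to y3 · y1
h(y2, h(y3, y1)) reduces to y2 · y3 · y1
reordering the factors by index: y1 · y2 · y3


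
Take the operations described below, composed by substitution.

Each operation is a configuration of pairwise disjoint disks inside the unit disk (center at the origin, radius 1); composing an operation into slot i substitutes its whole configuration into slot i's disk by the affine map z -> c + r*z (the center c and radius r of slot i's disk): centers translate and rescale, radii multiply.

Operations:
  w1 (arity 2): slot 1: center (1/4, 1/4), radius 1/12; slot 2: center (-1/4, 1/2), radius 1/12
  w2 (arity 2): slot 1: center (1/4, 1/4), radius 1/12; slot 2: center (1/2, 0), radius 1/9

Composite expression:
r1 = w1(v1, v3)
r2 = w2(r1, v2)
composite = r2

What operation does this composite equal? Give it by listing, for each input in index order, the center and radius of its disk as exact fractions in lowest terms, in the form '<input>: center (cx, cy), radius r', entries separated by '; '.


Nesting under w2 composes maps z -> c + r*z down each v-path.
input v1: composing its 2 substitution steps yields center (13/48, 13/48), radius 1/144
input v3: composing its 2 substitution steps yields center (11/48, 7/24), radius 1/144
input v2: composing its 1 substitution step yields center (1/2, 0), radius 1/9

v1: center (13/48, 13/48), radius 1/144; v2: center (1/2, 0), radius 1/9; v3: center (11/48, 7/24), radius 1/144


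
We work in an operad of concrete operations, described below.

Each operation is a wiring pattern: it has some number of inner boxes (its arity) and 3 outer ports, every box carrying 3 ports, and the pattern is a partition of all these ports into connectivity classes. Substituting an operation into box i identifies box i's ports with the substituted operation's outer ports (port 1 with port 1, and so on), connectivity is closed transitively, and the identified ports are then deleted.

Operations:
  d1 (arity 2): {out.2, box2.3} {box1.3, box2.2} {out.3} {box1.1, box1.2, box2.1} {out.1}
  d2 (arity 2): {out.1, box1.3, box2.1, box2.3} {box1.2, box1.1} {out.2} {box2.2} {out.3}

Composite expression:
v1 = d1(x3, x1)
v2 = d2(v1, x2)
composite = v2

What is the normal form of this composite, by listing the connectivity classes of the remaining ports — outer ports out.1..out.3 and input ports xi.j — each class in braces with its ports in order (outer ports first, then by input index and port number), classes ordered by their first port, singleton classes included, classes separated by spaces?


{out.1, x2.1, x2.3} {out.2} {out.3} {x1.1, x3.1, x3.2} {x1.2, x3.3} {x1.3} {x2.2}


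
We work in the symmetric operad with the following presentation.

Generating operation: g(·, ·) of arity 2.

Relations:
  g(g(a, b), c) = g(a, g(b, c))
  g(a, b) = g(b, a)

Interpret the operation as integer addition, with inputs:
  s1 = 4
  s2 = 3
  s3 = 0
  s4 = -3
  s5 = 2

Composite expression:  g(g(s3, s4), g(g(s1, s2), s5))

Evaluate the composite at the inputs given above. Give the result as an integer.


6

g(s3, s4) = -3
g(s1, s2) = 7
g(g(s1, s2), s5) = 9
g(g(s3, s4), g(g(s1, s2), s5)) = 6


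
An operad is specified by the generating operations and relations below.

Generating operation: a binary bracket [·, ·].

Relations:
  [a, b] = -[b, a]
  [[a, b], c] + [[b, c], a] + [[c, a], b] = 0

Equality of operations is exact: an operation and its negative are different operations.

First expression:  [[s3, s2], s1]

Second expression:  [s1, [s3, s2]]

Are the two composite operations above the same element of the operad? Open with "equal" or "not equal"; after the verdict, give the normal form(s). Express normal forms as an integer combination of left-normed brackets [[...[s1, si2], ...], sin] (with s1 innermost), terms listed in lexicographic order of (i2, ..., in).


not equal; the first gives [[s1, s2], s3] - [[s1, s3], s2] and the second -[[s1, s2], s3] + [[s1, s3], s2]

In normal form, the first expression is [[s1, s2], s3] - [[s1, s3], s2]
In normal form, the second expression is -[[s1, s2], s3] + [[s1, s3], s2]
The forms do not match — not equal.


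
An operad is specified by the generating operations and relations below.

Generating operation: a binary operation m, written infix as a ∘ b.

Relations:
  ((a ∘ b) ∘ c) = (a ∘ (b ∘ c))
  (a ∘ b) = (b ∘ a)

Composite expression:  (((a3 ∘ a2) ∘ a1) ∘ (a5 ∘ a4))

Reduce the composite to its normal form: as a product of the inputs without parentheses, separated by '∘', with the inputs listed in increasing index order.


a1 ∘ a2 ∘ a3 ∘ a4 ∘ a5

Shape and order are irrelevant to m; the a-input set decides.
(a3 ∘ a2) reduces to a3 ∘ a2
((a3 ∘ a2) ∘ a1) reduces to a3 ∘ a2 ∘ a1
(a5 ∘ a4) reduces to a5 ∘ a4
(((a3 ∘ a2) ∘ a1) ∘ (a5 ∘ a4)) reduces to a3 ∘ a2 ∘ a1 ∘ a5 ∘ a4
reordering the factors by index: a1 ∘ a2 ∘ a3 ∘ a4 ∘ a5


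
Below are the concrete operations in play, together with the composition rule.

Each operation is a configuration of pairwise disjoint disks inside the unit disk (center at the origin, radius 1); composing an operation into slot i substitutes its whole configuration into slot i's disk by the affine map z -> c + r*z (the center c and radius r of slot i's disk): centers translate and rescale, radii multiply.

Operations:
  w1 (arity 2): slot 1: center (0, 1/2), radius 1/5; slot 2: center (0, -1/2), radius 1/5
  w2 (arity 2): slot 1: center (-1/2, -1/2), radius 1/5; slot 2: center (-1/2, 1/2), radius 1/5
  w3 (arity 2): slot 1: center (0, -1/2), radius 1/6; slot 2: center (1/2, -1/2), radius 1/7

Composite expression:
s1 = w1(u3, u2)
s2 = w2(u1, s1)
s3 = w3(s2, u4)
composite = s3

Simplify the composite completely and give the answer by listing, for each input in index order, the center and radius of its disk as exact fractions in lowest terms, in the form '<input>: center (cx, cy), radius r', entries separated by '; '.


Below w3, radii multiply path by path; the u-disk centers shift.
input u1: composing its 2 substitution steps yields center (-1/12, -7/12), radius 1/30
input u3: composing its 3 substitution steps yields center (-1/12, -2/5), radius 1/150
input u2: composing its 3 substitution steps yields center (-1/12, -13/30), radius 1/150
input u4: composing its 1 substitution step yields center (1/2, -1/2), radius 1/7

u1: center (-1/12, -7/12), radius 1/30; u2: center (-1/12, -13/30), radius 1/150; u3: center (-1/12, -2/5), radius 1/150; u4: center (1/2, -1/2), radius 1/7


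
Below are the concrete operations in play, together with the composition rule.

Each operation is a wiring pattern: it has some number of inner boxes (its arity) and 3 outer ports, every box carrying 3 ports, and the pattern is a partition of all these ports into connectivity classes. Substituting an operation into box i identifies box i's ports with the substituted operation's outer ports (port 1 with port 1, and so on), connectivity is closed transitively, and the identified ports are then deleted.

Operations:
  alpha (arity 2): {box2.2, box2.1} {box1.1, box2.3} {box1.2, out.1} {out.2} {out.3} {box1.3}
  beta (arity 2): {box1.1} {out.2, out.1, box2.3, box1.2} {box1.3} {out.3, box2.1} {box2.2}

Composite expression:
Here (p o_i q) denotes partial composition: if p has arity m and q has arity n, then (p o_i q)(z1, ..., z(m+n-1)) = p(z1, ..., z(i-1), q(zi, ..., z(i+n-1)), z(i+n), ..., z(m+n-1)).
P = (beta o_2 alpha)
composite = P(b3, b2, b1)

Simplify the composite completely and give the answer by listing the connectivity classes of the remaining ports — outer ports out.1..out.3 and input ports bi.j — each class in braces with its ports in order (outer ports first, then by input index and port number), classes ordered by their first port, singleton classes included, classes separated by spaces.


Treat the ports identified at beta as solder joints: merge, then drop.
alpha over (b2, b1) gives {out.1, b2.2} {out.2} {out.3} {b1.1, b1.2} {b1.3, b2.1} {b2.3}, out.j being that stage's outer ports
beta over (b3, b2, b1) gives {out.1, out.2, b3.2} {out.3, b2.2} {b1.1, b1.2} {b1.3, b2.1} {b2.3} {b3.1} {b3.3}, out.j being that stage's outer ports

{out.1, out.2, b3.2} {out.3, b2.2} {b1.1, b1.2} {b1.3, b2.1} {b2.3} {b3.1} {b3.3}


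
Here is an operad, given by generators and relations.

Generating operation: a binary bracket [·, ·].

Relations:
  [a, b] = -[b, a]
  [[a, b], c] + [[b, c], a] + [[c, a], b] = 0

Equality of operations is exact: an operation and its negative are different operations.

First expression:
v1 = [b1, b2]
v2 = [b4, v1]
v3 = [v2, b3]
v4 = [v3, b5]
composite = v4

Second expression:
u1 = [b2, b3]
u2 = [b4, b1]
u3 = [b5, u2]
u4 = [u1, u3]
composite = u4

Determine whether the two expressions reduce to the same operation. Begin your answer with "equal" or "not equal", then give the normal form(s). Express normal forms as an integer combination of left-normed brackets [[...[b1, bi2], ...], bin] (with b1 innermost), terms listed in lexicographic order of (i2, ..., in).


The first composite normalizes to -[[[[b1, b2], b4], b3], b5]
The second composite normalizes to -[[[[b1, b4], b5], b2], b3] + [[[[b1, b4], b5], b3], b2]
The forms do not match — not equal.

not equal; first: -[[[[b1, b2], b4], b3], b5]; second: -[[[[b1, b4], b5], b2], b3] + [[[[b1, b4], b5], b3], b2]


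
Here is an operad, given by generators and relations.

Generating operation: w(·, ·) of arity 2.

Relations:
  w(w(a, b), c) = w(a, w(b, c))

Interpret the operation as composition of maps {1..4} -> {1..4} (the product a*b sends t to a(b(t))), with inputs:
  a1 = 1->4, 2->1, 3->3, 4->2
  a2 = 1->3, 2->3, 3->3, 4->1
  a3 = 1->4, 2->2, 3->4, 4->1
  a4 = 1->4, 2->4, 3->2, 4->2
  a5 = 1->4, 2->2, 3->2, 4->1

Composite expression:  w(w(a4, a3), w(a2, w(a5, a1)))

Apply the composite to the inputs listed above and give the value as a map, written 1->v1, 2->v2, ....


1->2, 2->2, 3->2, 4->2


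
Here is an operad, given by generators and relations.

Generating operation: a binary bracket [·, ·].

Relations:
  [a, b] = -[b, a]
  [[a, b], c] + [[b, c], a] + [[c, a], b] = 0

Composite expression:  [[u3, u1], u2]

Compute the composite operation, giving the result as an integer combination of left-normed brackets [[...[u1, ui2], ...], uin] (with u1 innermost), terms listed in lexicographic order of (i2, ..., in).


-[[u1, u3], u2]

Left-normed coefficients sit on the u1-initial expansion words.
Composite bracket: [[u3, u1], u2]
The bracket unfolds into 4 signed words via [a, b] = ab - ba (2^2 = 4).
The u1-initial words carry the normal form:
  from u1u3u2, sign -1: term -[[u1, u3], u2]


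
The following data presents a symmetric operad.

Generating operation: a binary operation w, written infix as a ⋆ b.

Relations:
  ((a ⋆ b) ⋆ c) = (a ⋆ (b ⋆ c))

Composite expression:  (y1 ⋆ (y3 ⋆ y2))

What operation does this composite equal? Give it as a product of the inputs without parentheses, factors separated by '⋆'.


The w-tree's shape is irrelevant; the y-reading-order decides.
(y3 ⋆ y2) collapses to y3 ⋆ y2
(y1 ⋆ (y3 ⋆ y2)) collapses to y1 ⋆ y3 ⋆ y2

y1 ⋆ y3 ⋆ y2


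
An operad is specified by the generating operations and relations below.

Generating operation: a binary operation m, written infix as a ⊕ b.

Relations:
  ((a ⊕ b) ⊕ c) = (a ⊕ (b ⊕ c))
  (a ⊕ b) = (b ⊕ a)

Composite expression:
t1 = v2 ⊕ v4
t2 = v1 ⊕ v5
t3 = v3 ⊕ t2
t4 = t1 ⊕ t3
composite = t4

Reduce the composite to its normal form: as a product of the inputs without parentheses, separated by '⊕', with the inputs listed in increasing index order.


Key point: m commutes, so take the v-inputs in any fixed order.
(v2 ⊕ v4) unparenthesizes to v2 ⊕ v4
(v1 ⊕ v5) unparenthesizes to v1 ⊕ v5
(v3 ⊕ (v1 ⊕ v5)) unparenthesizes to v3 ⊕ v1 ⊕ v5
((v2 ⊕ v4) ⊕ (v3 ⊕ (v1 ⊕ v5))) unparenthesizes to v2 ⊕ v4 ⊕ v3 ⊕ v1 ⊕ v5
rearranged into index order: v1 ⊕ v2 ⊕ v3 ⊕ v4 ⊕ v5

v1 ⊕ v2 ⊕ v3 ⊕ v4 ⊕ v5


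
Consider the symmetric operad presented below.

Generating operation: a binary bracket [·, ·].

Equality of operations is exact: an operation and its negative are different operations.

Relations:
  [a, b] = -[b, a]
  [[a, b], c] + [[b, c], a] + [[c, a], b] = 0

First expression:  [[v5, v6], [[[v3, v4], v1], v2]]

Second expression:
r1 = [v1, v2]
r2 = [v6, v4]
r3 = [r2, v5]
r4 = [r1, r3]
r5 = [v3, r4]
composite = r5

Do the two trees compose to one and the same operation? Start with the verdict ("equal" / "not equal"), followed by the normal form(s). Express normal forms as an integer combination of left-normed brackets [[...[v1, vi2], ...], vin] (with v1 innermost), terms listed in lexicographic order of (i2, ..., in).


not equal: they reduce to [[[[[v1, v3], v4], v2], v5], v6] - [[[[[v1, v3], v4], v2], v6], v5] - [[[[[v1, v4], v3], v2], v5], v6] + [[[[[v1, v4], v3], v2], v6], v5] and [[[[[v1, v2], v4], v6], v5], v3] - [[[[[v1, v2], v5], v4], v6], v3] + [[[[[v1, v2], v5], v6], v4], v3] - [[[[[v1, v2], v6], v4], v5], v3]

The first expression reduces to [[[[[v1, v3], v4], v2], v5], v6] - [[[[[v1, v3], v4], v2], v6], v5] - [[[[[v1, v4], v3], v2], v5], v6] + [[[[[v1, v4], v3], v2], v6], v5]
The second expression reduces to [[[[[v1, v2], v4], v6], v5], v3] - [[[[[v1, v2], v5], v4], v6], v3] + [[[[[v1, v2], v5], v6], v4], v3] - [[[[[v1, v2], v6], v4], v5], v3]
No match — not equal.


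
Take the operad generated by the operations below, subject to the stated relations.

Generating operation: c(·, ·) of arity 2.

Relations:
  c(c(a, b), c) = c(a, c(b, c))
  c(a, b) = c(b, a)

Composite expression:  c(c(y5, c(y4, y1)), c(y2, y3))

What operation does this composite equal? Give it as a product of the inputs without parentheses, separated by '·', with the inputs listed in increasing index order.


y1 · y2 · y3 · y4 · y5

Both nesting and order wash out for c; what remains is which y's occur.
c(y4, y1) reduces to y4 · y1
c(y5, c(y4, y1)) reduces to y5 · y4 · y1
c(y2, y3) reduces to y2 · y3
c(c(y5, c(y4, y1)), c(y2, y3)) reduces to y5 · y4 · y1 · y2 · y3
reordering the factors by index: y1 · y2 · y3 · y4 · y5


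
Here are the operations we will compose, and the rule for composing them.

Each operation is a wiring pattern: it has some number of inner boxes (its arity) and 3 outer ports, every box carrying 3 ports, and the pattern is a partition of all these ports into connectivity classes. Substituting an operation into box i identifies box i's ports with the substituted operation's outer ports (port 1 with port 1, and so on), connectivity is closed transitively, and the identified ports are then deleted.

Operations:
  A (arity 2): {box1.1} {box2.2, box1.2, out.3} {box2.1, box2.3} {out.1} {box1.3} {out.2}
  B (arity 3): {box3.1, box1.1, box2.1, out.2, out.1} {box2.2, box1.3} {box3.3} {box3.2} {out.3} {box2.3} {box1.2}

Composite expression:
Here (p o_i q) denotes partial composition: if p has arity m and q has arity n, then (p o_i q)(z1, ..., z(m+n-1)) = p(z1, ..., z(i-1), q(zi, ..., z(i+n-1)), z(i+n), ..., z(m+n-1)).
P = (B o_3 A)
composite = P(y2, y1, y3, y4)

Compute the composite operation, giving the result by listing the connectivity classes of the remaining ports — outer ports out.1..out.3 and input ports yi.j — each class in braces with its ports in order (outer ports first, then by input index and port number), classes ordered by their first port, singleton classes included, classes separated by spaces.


Two ports join when wires chain via B-identified ports.
through A, on inputs (y3, y4): {out.1} {out.2} {out.3, y3.2, y4.2} {y3.1} {y3.3} {y4.1, y4.3} (out.j = stage outer ports)
through B, on inputs (y2, y1, y3, y4): {out.1, out.2, y1.1, y2.1} {out.3} {y1.2, y2.3} {y1.3} {y2.2} {y3.1} {y3.2, y4.2} {y3.3} {y4.1, y4.3} (out.j = stage outer ports)

{out.1, out.2, y1.1, y2.1} {out.3} {y1.2, y2.3} {y1.3} {y2.2} {y3.1} {y3.2, y4.2} {y3.3} {y4.1, y4.3}


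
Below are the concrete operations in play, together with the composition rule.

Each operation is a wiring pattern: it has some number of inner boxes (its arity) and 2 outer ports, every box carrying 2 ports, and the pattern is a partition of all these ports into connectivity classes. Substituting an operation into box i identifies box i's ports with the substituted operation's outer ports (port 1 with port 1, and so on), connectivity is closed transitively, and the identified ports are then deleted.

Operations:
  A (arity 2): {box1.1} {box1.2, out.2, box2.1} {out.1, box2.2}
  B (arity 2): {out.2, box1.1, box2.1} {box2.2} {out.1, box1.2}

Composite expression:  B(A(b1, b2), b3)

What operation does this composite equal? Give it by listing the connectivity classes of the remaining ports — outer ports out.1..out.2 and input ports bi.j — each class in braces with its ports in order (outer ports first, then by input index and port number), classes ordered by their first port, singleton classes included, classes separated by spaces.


{out.1, b1.2, b2.1} {out.2, b2.2, b3.1} {b1.1} {b3.2}

Reachability decides: close wires over B-identified ports.
through A, on inputs (b1, b2): {out.1, b2.2} {out.2, b1.2, b2.1} {b1.1} (out.j = stage outer ports)
through B, on inputs (b1, b2, b3): {out.1, b1.2, b2.1} {out.2, b2.2, b3.1} {b1.1} {b3.2} (out.j = stage outer ports)


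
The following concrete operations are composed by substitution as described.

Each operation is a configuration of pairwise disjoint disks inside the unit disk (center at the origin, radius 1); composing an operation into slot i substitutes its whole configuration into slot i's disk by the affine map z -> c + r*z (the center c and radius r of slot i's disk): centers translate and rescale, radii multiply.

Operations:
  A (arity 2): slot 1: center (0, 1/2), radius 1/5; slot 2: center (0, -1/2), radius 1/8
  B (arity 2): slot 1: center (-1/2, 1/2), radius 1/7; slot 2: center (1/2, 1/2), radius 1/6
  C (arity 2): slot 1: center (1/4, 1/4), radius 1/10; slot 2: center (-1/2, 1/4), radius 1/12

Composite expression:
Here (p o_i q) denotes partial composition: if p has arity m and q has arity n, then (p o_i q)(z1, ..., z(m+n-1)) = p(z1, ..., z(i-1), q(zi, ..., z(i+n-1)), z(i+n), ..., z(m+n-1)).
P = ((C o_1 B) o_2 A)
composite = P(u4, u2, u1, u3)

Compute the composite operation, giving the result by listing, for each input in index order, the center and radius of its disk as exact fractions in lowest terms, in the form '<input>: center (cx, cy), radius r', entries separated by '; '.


u1: center (3/10, 7/24), radius 1/480; u2: center (3/10, 37/120), radius 1/300; u3: center (-1/2, 1/4), radius 1/12; u4: center (1/5, 3/10), radius 1/70


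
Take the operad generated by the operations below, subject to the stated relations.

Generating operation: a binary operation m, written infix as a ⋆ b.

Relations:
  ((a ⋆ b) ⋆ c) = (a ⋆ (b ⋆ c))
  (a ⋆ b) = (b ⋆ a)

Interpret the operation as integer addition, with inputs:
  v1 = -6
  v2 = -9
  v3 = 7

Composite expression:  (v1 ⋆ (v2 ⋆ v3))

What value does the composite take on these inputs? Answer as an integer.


-8

(v2 ⋆ v3) = -2
(v1 ⋆ (v2 ⋆ v3)) = -8


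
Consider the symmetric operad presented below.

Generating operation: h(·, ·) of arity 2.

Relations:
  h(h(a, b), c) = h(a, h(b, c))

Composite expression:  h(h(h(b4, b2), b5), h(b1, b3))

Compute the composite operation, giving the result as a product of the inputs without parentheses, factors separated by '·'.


The h-tree's shape is irrelevant; the b-reading-order decides.
h(b4, b2) reduces to b4 · b2
h(h(b4, b2), b5) reduces to b4 · b2 · b5
h(b1, b3) reduces to b1 · b3
h(h(h(b4, b2), b5), h(b1, b3)) reduces to b4 · b2 · b5 · b1 · b3

b4 · b2 · b5 · b1 · b3


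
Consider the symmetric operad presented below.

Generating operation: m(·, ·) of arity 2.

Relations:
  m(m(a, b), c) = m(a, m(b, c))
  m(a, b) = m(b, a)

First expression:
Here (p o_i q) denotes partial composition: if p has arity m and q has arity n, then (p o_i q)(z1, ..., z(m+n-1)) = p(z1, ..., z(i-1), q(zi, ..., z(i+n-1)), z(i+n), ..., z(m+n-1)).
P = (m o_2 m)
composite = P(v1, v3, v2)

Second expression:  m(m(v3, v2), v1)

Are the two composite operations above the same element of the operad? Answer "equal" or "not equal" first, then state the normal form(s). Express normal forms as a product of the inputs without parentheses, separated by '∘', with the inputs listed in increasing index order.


In normal form, the first expression is v1 ∘ v2 ∘ v3
In normal form, the second expression is v1 ∘ v2 ∘ v3
The forms coincide; equal.

equal; the common form is v1 ∘ v2 ∘ v3


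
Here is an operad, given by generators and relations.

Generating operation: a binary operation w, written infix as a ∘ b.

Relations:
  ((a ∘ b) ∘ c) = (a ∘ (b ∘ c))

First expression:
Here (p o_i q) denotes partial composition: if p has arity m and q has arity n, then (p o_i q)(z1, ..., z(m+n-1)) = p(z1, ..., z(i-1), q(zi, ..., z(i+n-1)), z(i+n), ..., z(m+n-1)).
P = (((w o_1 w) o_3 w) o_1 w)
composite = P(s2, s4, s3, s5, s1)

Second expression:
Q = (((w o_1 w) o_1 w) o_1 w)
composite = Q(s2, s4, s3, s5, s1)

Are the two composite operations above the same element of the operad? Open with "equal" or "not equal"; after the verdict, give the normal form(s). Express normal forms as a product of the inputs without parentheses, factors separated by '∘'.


Normal form of the first expression: s2 ∘ s4 ∘ s3 ∘ s5 ∘ s1
Normal form of the second expression: s2 ∘ s4 ∘ s3 ∘ s5 ∘ s1
Identical normal forms: equal.

equal; the common form is s2 ∘ s4 ∘ s3 ∘ s5 ∘ s1


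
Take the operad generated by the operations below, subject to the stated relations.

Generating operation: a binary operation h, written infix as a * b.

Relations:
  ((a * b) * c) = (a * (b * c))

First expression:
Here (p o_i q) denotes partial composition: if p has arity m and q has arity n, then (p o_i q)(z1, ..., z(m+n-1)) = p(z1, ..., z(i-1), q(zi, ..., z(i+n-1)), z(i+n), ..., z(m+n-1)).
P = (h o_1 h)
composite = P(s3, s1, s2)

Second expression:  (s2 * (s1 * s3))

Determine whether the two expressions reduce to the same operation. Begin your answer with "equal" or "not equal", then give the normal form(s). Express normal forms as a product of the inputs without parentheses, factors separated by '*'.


Normal form of the first expression: s3 * s1 * s2
Normal form of the second expression: s2 * s1 * s3
Distinct normal forms: not equal.

not equal — first s3 * s1 * s2, second s2 * s1 * s3


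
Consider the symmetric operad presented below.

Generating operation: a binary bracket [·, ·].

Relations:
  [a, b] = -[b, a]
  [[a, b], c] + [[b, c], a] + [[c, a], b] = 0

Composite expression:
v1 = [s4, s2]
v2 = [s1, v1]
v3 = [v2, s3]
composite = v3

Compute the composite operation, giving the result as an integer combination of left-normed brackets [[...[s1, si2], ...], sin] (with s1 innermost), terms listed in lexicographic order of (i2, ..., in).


-[[[s1, s2], s4], s3] + [[[s1, s4], s2], s3]

Skip Jacobi rewriting: expand, keep s1-initial words, read off terms.
Composite bracket: [[s1, [s4, s2]], s3]
Under [a, b] = ab - ba we get 8 signed associative words (2^3 = 8).
The s1-initial words carry the normal form:
  s1s2s4s3 (sign -1) contributes -[[[s1, s2], s4], s3]
  s1s4s2s3 (sign +1) contributes +[[[s1, s4], s2], s3]


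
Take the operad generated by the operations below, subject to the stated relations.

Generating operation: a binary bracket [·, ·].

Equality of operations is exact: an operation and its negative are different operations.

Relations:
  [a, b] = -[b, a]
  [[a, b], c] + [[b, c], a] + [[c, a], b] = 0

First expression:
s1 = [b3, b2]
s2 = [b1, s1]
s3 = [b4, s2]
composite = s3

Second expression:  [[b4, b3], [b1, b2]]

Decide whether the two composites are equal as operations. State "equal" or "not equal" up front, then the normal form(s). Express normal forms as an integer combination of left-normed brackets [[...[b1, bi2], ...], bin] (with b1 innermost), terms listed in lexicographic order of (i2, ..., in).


not equal — first [[[b1, b2], b3], b4] - [[[b1, b3], b2], b4], second [[[b1, b2], b3], b4] - [[[b1, b2], b4], b3]


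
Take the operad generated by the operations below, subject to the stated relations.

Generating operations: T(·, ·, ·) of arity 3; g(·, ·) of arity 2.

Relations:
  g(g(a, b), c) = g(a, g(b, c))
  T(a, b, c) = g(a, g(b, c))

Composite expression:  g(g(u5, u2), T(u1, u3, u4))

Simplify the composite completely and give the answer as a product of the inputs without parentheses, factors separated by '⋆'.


u5 ⋆ u2 ⋆ u1 ⋆ u3 ⋆ u4


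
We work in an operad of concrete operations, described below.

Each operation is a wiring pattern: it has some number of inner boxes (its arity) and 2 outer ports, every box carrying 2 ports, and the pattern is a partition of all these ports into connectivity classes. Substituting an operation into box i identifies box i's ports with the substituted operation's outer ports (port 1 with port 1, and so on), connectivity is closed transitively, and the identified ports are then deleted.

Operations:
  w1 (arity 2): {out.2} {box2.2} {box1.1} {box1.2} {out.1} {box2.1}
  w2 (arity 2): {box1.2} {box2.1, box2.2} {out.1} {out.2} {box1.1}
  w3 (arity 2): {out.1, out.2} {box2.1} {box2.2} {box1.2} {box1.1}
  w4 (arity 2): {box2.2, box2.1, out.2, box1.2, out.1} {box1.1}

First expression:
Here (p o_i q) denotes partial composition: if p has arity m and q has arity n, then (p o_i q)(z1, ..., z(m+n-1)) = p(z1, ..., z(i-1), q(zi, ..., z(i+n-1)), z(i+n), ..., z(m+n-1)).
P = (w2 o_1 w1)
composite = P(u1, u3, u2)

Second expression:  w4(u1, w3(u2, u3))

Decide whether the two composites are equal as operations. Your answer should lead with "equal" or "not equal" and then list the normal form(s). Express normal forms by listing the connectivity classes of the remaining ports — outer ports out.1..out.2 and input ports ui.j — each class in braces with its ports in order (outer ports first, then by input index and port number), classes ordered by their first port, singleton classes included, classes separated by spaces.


The first expression, normalized: {out.1} {out.2} {u1.1} {u1.2} {u2.1, u2.2} {u3.1} {u3.2}
The second expression, normalized: {out.1, out.2, u1.2} {u1.1} {u2.1} {u2.2} {u3.1} {u3.2}
Distinct normal forms: not equal.

not equal: they reduce to {out.1} {out.2} {u1.1} {u1.2} {u2.1, u2.2} {u3.1} {u3.2} and {out.1, out.2, u1.2} {u1.1} {u2.1} {u2.2} {u3.1} {u3.2}


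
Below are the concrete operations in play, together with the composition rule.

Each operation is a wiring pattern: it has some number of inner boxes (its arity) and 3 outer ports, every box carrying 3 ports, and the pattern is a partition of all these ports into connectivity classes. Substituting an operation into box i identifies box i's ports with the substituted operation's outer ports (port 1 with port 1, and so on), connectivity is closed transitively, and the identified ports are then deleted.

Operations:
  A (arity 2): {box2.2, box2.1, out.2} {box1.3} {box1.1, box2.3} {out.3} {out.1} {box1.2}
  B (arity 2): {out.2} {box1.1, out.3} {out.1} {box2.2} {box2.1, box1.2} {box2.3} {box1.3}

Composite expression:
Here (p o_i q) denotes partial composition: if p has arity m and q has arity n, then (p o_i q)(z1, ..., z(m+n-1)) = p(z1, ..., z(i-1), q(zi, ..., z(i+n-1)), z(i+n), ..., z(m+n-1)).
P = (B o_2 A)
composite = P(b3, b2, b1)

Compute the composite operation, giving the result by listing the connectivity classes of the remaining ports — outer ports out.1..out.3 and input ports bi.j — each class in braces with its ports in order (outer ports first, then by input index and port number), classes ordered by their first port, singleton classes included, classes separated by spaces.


{out.1} {out.2} {out.3, b3.1} {b1.1, b1.2} {b1.3, b2.1} {b2.2} {b2.3} {b3.2} {b3.3}

Reachability decides: close wires over B-identified ports.
stage A: inputs (b2, b1), connectivity {out.1} {out.2, b1.1, b1.2} {out.3} {b1.3, b2.1} {b2.2} {b2.3}, out.j its boundary
stage B: inputs (b3, b2, b1), connectivity {out.1} {out.2} {out.3, b3.1} {b1.1, b1.2} {b1.3, b2.1} {b2.2} {b2.3} {b3.2} {b3.3}, out.j its boundary


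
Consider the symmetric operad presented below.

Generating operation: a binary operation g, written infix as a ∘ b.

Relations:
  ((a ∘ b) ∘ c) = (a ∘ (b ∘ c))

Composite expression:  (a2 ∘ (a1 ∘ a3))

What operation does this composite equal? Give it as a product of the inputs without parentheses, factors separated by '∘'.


a2 ∘ a1 ∘ a3

Every regrouping of g is equal, so read the a-inputs in written order.
(a1 ∘ a3) unparenthesizes to a1 ∘ a3
(a2 ∘ (a1 ∘ a3)) unparenthesizes to a2 ∘ a1 ∘ a3


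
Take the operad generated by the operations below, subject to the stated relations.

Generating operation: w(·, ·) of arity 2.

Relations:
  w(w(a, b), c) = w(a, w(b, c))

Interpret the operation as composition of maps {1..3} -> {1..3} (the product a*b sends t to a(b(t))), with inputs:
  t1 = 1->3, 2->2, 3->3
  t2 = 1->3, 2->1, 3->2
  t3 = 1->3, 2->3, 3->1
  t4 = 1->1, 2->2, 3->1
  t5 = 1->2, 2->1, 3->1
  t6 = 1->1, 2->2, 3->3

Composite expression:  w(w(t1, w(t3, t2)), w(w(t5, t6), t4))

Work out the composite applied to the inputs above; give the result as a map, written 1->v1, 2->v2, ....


1->3, 2->3, 3->3

w(t3, t2) = 1->1, 2->3, 3->3
w(t1, w(t3, t2)) = 1->3, 2->3, 3->3
w(t5, t6) = 1->2, 2->1, 3->1
w(w(t5, t6), t4) = 1->2, 2->1, 3->2
w(w(t1, w(t3, t2)), w(w(t5, t6), t4)) = 1->3, 2->3, 3->3


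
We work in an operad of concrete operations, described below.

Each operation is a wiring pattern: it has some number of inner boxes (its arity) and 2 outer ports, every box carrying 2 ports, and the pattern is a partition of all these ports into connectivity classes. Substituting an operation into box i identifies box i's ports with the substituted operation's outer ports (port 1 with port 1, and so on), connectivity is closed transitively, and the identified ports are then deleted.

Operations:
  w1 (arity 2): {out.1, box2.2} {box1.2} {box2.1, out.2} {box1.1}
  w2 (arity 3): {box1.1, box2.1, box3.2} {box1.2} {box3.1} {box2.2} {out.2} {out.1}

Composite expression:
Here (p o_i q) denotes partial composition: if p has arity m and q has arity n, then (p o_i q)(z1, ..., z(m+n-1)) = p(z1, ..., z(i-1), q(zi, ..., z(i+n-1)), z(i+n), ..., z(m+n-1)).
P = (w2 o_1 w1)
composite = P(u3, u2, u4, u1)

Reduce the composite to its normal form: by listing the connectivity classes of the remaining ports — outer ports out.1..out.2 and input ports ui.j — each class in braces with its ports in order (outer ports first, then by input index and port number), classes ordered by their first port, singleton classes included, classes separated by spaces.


Two ports join when wires chain via w2-identified ports.
composing w1 on (u3, u2), with out.j its own outer ports: {out.1, u2.2} {out.2, u2.1} {u3.1} {u3.2}
composing w2 on (u3, u2, u4, u1), with out.j its own outer ports: {out.1} {out.2} {u1.1} {u1.2, u2.2, u4.1} {u2.1} {u3.1} {u3.2} {u4.2}

{out.1} {out.2} {u1.1} {u1.2, u2.2, u4.1} {u2.1} {u3.1} {u3.2} {u4.2}


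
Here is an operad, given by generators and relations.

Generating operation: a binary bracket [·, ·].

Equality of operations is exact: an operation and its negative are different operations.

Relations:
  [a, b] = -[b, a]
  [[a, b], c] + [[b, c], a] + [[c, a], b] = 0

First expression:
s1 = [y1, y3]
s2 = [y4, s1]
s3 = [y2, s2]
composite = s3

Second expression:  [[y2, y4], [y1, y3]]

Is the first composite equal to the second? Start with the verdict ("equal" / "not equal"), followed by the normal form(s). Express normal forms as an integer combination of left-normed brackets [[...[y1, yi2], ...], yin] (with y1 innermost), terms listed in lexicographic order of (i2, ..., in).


In normal form, the first expression is [[[y1, y3], y4], y2]
In normal form, the second expression is -[[[y1, y3], y2], y4] + [[[y1, y3], y4], y2]
They disagree, so not equal.

not equal: they reduce to [[[y1, y3], y4], y2] and -[[[y1, y3], y2], y4] + [[[y1, y3], y4], y2]


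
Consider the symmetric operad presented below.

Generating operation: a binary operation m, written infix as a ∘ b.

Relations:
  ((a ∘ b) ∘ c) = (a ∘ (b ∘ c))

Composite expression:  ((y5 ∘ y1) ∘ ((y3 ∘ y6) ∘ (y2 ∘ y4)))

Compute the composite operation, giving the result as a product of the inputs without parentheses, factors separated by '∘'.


y5 ∘ y1 ∘ y3 ∘ y6 ∘ y2 ∘ y4

Every regrouping of m is equal, so read the y-inputs in written order.
(y5 ∘ y1) linearizes to y5 ∘ y1
(y3 ∘ y6) linearizes to y3 ∘ y6
(y2 ∘ y4) linearizes to y2 ∘ y4
((y3 ∘ y6) ∘ (y2 ∘ y4)) linearizes to y3 ∘ y6 ∘ y2 ∘ y4
((y5 ∘ y1) ∘ ((y3 ∘ y6) ∘ (y2 ∘ y4))) linearizes to y5 ∘ y1 ∘ y3 ∘ y6 ∘ y2 ∘ y4


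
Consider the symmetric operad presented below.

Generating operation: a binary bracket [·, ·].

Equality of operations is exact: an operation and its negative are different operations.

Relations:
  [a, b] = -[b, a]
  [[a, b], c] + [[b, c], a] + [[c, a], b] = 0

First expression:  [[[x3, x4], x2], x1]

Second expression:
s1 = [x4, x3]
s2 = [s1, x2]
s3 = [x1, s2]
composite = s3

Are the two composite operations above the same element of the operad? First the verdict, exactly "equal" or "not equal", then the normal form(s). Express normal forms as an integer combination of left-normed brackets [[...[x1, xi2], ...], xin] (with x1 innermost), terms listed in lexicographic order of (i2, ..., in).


equal — both sides give [[[x1, x2], x3], x4] - [[[x1, x2], x4], x3] - [[[x1, x3], x4], x2] + [[[x1, x4], x3], x2]

Normal form of the first expression: [[[x1, x2], x3], x4] - [[[x1, x2], x4], x3] - [[[x1, x3], x4], x2] + [[[x1, x4], x3], x2]
Normal form of the second expression: [[[x1, x2], x3], x4] - [[[x1, x2], x4], x3] - [[[x1, x3], x4], x2] + [[[x1, x4], x3], x2]
The forms coincide; equal.


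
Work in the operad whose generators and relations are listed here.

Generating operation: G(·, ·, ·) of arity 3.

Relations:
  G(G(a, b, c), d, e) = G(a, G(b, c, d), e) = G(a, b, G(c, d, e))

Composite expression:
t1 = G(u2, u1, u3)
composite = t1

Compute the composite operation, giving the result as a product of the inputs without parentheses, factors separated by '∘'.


u2 ∘ u1 ∘ u3


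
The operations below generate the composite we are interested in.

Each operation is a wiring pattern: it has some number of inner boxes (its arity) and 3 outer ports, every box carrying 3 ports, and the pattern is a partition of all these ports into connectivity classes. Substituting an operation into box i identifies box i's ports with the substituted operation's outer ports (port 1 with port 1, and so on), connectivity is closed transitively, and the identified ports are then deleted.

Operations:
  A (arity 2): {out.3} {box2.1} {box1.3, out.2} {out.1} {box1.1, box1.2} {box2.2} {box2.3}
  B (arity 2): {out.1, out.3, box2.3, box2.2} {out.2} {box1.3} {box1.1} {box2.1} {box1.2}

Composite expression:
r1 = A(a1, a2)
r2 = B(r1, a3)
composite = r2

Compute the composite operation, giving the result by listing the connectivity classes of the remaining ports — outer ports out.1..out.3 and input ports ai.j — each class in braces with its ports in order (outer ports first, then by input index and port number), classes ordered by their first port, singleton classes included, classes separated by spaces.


Treat the ports identified at B as solder joints: merge, then drop.
through A, on inputs (a1, a2): {out.1} {out.2, a1.3} {out.3} {a1.1, a1.2} {a2.1} {a2.2} {a2.3} (out.j = stage outer ports)
through B, on inputs (a1, a2, a3): {out.1, out.3, a3.2, a3.3} {out.2} {a1.1, a1.2} {a1.3} {a2.1} {a2.2} {a2.3} {a3.1} (out.j = stage outer ports)

{out.1, out.3, a3.2, a3.3} {out.2} {a1.1, a1.2} {a1.3} {a2.1} {a2.2} {a2.3} {a3.1}


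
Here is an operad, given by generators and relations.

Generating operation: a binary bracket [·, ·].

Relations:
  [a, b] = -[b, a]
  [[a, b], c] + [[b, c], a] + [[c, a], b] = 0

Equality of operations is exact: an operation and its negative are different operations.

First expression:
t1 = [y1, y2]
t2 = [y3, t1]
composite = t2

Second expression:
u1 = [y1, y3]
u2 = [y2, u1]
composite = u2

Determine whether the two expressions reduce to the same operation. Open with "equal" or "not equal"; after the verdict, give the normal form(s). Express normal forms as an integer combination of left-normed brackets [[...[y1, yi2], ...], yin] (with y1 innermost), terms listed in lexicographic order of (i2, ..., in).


not equal; the first gives -[[y1, y2], y3] and the second -[[y1, y3], y2]

The first composite normalizes to -[[y1, y2], y3]
The second composite normalizes to -[[y1, y3], y2]
The normal forms differ: not equal.


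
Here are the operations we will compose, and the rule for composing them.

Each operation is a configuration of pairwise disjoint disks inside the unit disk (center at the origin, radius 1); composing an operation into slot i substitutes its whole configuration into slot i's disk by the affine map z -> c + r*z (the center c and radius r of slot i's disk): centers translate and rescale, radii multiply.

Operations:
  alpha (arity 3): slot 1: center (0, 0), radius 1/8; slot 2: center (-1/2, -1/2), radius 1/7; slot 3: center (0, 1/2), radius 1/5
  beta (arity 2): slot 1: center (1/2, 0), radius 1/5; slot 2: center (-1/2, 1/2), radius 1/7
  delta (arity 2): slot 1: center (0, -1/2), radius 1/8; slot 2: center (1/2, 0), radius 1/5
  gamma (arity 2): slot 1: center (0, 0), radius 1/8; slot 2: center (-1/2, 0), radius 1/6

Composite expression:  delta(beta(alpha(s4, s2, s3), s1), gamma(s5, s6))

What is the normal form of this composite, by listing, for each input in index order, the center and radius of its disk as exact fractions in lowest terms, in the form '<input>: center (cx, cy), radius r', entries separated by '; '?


s1: center (-1/16, -7/16), radius 1/56; s2: center (1/20, -41/80), radius 1/280; s3: center (1/16, -39/80), radius 1/200; s4: center (1/16, -1/2), radius 1/320; s5: center (1/2, 0), radius 1/40; s6: center (2/5, 0), radius 1/30

Nesting under delta composes maps z -> c + r*z down each s-path.
tracing s4 down its 3-map path: center (1/16, -1/2), radius 1/320
tracing s2 down its 3-map path: center (1/20, -41/80), radius 1/280
tracing s3 down its 3-map path: center (1/16, -39/80), radius 1/200
tracing s1 down its 2-map path: center (-1/16, -7/16), radius 1/56
tracing s5 down its 2-map path: center (1/2, 0), radius 1/40
tracing s6 down its 2-map path: center (2/5, 0), radius 1/30


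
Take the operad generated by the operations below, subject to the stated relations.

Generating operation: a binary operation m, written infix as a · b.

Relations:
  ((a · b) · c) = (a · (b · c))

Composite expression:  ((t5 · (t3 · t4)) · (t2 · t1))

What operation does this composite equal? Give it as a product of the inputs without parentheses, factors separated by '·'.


Associativity of m dissolves the nesting; only the t-input order survives.
(t3 · t4) unparenthesizes to t3 · t4
(t5 · (t3 · t4)) unparenthesizes to t5 · t3 · t4
(t2 · t1) unparenthesizes to t2 · t1
((t5 · (t3 · t4)) · (t2 · t1)) unparenthesizes to t5 · t3 · t4 · t2 · t1

t5 · t3 · t4 · t2 · t1


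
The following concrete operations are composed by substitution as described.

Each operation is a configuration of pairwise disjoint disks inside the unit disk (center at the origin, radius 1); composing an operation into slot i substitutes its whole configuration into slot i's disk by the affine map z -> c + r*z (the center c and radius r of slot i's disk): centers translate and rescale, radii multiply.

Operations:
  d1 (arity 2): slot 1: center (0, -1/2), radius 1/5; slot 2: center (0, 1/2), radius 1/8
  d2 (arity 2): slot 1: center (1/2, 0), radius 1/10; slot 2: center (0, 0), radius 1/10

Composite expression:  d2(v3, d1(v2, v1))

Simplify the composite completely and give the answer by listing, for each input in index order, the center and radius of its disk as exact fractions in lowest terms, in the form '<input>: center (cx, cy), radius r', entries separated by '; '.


Follow each v-input down from d2: c' goes to c + r*c', radius to r*r'.
for v3, the 1-step affine chain lands on center (1/2, 0), radius 1/10
for v2, the 2-step affine chain lands on center (0, -1/20), radius 1/50
for v1, the 2-step affine chain lands on center (0, 1/20), radius 1/80

v1: center (0, 1/20), radius 1/80; v2: center (0, -1/20), radius 1/50; v3: center (1/2, 0), radius 1/10
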